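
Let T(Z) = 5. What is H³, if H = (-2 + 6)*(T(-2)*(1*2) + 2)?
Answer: 110592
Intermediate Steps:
H = 48 (H = (-2 + 6)*(5*(1*2) + 2) = 4*(5*2 + 2) = 4*(10 + 2) = 4*12 = 48)
H³ = 48³ = 110592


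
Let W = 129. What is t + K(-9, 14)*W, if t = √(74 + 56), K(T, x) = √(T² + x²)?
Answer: √130 + 129*√277 ≈ 2158.4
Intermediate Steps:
t = √130 ≈ 11.402
t + K(-9, 14)*W = √130 + √((-9)² + 14²)*129 = √130 + √(81 + 196)*129 = √130 + √277*129 = √130 + 129*√277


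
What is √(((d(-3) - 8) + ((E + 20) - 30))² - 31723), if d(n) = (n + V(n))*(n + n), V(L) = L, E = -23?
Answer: 3*I*√3522 ≈ 178.04*I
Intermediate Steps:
d(n) = 4*n² (d(n) = (n + n)*(n + n) = (2*n)*(2*n) = 4*n²)
√(((d(-3) - 8) + ((E + 20) - 30))² - 31723) = √(((4*(-3)² - 8) + ((-23 + 20) - 30))² - 31723) = √(((4*9 - 8) + (-3 - 30))² - 31723) = √(((36 - 8) - 33)² - 31723) = √((28 - 33)² - 31723) = √((-5)² - 31723) = √(25 - 31723) = √(-31698) = 3*I*√3522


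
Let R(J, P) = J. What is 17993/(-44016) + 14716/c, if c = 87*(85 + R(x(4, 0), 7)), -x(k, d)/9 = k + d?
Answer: 27192157/8935248 ≈ 3.0432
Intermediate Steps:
x(k, d) = -9*d - 9*k (x(k, d) = -9*(k + d) = -9*(d + k) = -9*d - 9*k)
c = 4263 (c = 87*(85 + (-9*0 - 9*4)) = 87*(85 + (0 - 36)) = 87*(85 - 36) = 87*49 = 4263)
17993/(-44016) + 14716/c = 17993/(-44016) + 14716/4263 = 17993*(-1/44016) + 14716*(1/4263) = -17993/44016 + 14716/4263 = 27192157/8935248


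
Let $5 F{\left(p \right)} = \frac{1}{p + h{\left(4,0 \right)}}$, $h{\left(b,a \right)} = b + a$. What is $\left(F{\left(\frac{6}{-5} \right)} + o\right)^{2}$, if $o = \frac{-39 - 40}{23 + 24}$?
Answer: $\frac{1121481}{432964} \approx 2.5902$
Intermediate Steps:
$o = - \frac{79}{47} \approx -1.6809$
$h{\left(b,a \right)} = a + b$
$F{\left(p \right)} = \frac{1}{5 \left(4 + p\right)}$ ($F{\left(p \right)} = \frac{1}{5 \left(p + \left(0 + 4\right)\right)} = \frac{1}{5 \left(p + 4\right)} = \frac{1}{5 \left(4 + p\right)}$)
$\left(F{\left(\frac{6}{-5} \right)} + o\right)^{2} = \left(\frac{1}{5 \left(4 + \frac{6}{-5}\right)} - \frac{79}{47}\right)^{2} = \left(\frac{1}{5 \left(4 + 6 \left(- \frac{1}{5}\right)\right)} - \frac{79}{47}\right)^{2} = \left(\frac{1}{5 \left(4 - \frac{6}{5}\right)} - \frac{79}{47}\right)^{2} = \left(\frac{1}{5 \cdot \frac{14}{5}} - \frac{79}{47}\right)^{2} = \left(\frac{1}{5} \cdot \frac{5}{14} - \frac{79}{47}\right)^{2} = \left(\frac{1}{14} - \frac{79}{47}\right)^{2} = \left(- \frac{1059}{658}\right)^{2} = \frac{1121481}{432964}$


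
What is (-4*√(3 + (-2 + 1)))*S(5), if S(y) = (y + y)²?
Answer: -400*√2 ≈ -565.69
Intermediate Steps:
S(y) = 4*y² (S(y) = (2*y)² = 4*y²)
(-4*√(3 + (-2 + 1)))*S(5) = (-4*√(3 + (-2 + 1)))*(4*5²) = (-4*√(3 - 1))*(4*25) = -4*√2*100 = -400*√2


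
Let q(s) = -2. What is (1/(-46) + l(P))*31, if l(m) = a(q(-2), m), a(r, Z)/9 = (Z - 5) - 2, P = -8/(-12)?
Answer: -81313/46 ≈ -1767.7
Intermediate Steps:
P = ⅔ (P = -8*(-1/12) = ⅔ ≈ 0.66667)
a(r, Z) = -63 + 9*Z (a(r, Z) = 9*((Z - 5) - 2) = 9*((-5 + Z) - 2) = 9*(-7 + Z) = -63 + 9*Z)
l(m) = -63 + 9*m
(1/(-46) + l(P))*31 = (1/(-46) + (-63 + 9*(⅔)))*31 = (-1/46 + (-63 + 6))*31 = (-1/46 - 57)*31 = -2623/46*31 = -81313/46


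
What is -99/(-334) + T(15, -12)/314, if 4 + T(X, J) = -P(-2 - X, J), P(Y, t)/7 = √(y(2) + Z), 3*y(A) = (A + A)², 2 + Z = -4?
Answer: 14875/52438 - 7*I*√6/942 ≈ 0.28367 - 0.018202*I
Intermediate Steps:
Z = -6 (Z = -2 - 4 = -6)
y(A) = 4*A²/3 (y(A) = (A + A)²/3 = (2*A)²/3 = (4*A²)/3 = 4*A²/3)
P(Y, t) = 7*I*√6/3 (P(Y, t) = 7*√((4/3)*2² - 6) = 7*√((4/3)*4 - 6) = 7*√(16/3 - 6) = 7*√(-⅔) = 7*(I*√6/3) = 7*I*√6/3)
T(X, J) = -4 - 7*I*√6/3
-99/(-334) + T(15, -12)/314 = -99/(-334) + (-4 - 7*I*√6/3)/314 = -99*(-1/334) + (-4 - 7*I*√6/3)*(1/314) = 99/334 + (-2/157 - 7*I*√6/942) = 14875/52438 - 7*I*√6/942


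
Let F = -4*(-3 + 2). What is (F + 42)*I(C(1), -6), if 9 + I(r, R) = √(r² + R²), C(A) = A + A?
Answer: -414 + 92*√10 ≈ -123.07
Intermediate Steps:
C(A) = 2*A
F = 4 (F = -4*(-1) = 4)
I(r, R) = -9 + √(R² + r²) (I(r, R) = -9 + √(r² + R²) = -9 + √(R² + r²))
(F + 42)*I(C(1), -6) = (4 + 42)*(-9 + √((-6)² + (2*1)²)) = 46*(-9 + √(36 + 2²)) = 46*(-9 + √(36 + 4)) = 46*(-9 + √40) = 46*(-9 + 2*√10) = -414 + 92*√10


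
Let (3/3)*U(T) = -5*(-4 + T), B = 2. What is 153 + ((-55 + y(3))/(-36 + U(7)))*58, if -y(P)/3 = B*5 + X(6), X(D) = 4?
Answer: 13429/51 ≈ 263.31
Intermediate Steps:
y(P) = -42 (y(P) = -3*(2*5 + 4) = -3*(10 + 4) = -3*14 = -42)
U(T) = 20 - 5*T (U(T) = -5*(-4 + T) = 20 - 5*T)
153 + ((-55 + y(3))/(-36 + U(7)))*58 = 153 + ((-55 - 42)/(-36 + (20 - 5*7)))*58 = 153 - 97/(-36 + (20 - 35))*58 = 153 - 97/(-36 - 15)*58 = 153 - 97/(-51)*58 = 153 - 97*(-1/51)*58 = 153 + (97/51)*58 = 153 + 5626/51 = 13429/51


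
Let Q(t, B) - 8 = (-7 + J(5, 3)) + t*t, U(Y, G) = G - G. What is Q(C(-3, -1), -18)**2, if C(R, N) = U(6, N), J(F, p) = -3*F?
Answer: 196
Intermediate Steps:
U(Y, G) = 0
C(R, N) = 0
Q(t, B) = -14 + t**2 (Q(t, B) = 8 + ((-7 - 3*5) + t*t) = 8 + ((-7 - 15) + t**2) = 8 + (-22 + t**2) = -14 + t**2)
Q(C(-3, -1), -18)**2 = (-14 + 0**2)**2 = (-14 + 0)**2 = (-14)**2 = 196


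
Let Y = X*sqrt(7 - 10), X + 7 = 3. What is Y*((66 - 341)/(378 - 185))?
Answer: 1100*I*sqrt(3)/193 ≈ 9.8718*I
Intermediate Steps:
X = -4 (X = -7 + 3 = -4)
Y = -4*I*sqrt(3) (Y = -4*sqrt(7 - 10) = -4*I*sqrt(3) ≈ -6.9282*I)
Y*((66 - 341)/(378 - 185)) = (-4*I*sqrt(3))*((66 - 341)/(378 - 185)) = (-4*I*sqrt(3))*(-275/193) = (-4*I*sqrt(3))*(-275*1/193) = -4*I*sqrt(3)*(-275/193) = 1100*I*sqrt(3)/193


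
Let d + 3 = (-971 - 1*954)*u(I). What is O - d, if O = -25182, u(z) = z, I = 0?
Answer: -25179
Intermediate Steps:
d = -3 (d = -3 + (-971 - 1*954)*0 = -3 + (-971 - 954)*0 = -3 - 1925*0 = -3 + 0 = -3)
O - d = -25182 - 1*(-3) = -25182 + 3 = -25179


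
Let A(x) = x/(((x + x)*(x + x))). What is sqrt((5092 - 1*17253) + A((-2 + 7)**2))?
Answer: I*sqrt(1216099)/10 ≈ 110.28*I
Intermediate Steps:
A(x) = 1/(4*x) (A(x) = x/(((2*x)*(2*x))) = x/((4*x**2)) = x*(1/(4*x**2)) = 1/(4*x))
sqrt((5092 - 1*17253) + A((-2 + 7)**2)) = sqrt((5092 - 1*17253) + 1/(4*((-2 + 7)**2))) = sqrt((5092 - 17253) + 1/(4*(5**2))) = sqrt(-12161 + (1/4)/25) = sqrt(-12161 + (1/4)*(1/25)) = sqrt(-12161 + 1/100) = sqrt(-1216099/100) = I*sqrt(1216099)/10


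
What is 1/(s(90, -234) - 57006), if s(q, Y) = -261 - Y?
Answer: -1/57033 ≈ -1.7534e-5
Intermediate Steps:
1/(s(90, -234) - 57006) = 1/((-261 - 1*(-234)) - 57006) = 1/((-261 + 234) - 57006) = 1/(-27 - 57006) = 1/(-57033) = -1/57033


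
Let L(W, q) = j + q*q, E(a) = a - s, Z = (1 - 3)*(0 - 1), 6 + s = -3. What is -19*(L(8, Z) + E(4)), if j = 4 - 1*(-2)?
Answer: -437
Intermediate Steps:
s = -9 (s = -6 - 3 = -9)
Z = 2 (Z = -2*(-1) = 2)
j = 6 (j = 4 + 2 = 6)
E(a) = 9 + a (E(a) = a - 1*(-9) = a + 9 = 9 + a)
L(W, q) = 6 + q² (L(W, q) = 6 + q*q = 6 + q²)
-19*(L(8, Z) + E(4)) = -19*((6 + 2²) + (9 + 4)) = -19*((6 + 4) + 13) = -19*(10 + 13) = -19*23 = -437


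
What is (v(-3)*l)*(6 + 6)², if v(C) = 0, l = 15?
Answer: 0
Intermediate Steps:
(v(-3)*l)*(6 + 6)² = (0*15)*(6 + 6)² = 0*12² = 0*144 = 0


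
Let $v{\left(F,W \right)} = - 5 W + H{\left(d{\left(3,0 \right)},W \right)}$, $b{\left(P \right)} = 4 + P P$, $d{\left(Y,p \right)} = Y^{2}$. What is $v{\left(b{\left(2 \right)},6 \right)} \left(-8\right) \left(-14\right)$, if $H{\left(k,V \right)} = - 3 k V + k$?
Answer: $-20496$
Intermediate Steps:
$H{\left(k,V \right)} = k - 3 V k$ ($H{\left(k,V \right)} = - 3 V k + k = k - 3 V k$)
$b{\left(P \right)} = 4 + P^{2}$
$v{\left(F,W \right)} = 9 - 32 W$ ($v{\left(F,W \right)} = - 5 W + 3^{2} \left(1 - 3 W\right) = - 5 W + 9 \left(1 - 3 W\right) = - 5 W - \left(-9 + 27 W\right) = 9 - 32 W$)
$v{\left(b{\left(2 \right)},6 \right)} \left(-8\right) \left(-14\right) = \left(9 - 192\right) \left(-8\right) \left(-14\right) = \left(-183\right) \left(-8\right) \left(-14\right) = 1464 \left(-14\right) = -20496$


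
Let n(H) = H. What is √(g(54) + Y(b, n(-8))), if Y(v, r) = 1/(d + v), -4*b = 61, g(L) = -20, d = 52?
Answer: 2*I*√2202/21 ≈ 4.4691*I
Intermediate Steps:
b = -61/4 (b = -¼*61 = -61/4 ≈ -15.250)
Y(v, r) = 1/(52 + v)
√(g(54) + Y(b, n(-8))) = √(-20 + 1/(52 - 61/4)) = √(-20 + 1/(147/4)) = √(-20 + 4/147) = √(-2936/147) = 2*I*√2202/21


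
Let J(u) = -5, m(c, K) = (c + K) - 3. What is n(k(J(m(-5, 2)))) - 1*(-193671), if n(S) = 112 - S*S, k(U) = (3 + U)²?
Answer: 193767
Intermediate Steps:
m(c, K) = -3 + K + c (m(c, K) = (K + c) - 3 = -3 + K + c)
n(S) = 112 - S²
n(k(J(m(-5, 2)))) - 1*(-193671) = (112 - ((3 - 5)²)²) - 1*(-193671) = (112 - ((-2)²)²) + 193671 = (112 - 1*4²) + 193671 = (112 - 1*16) + 193671 = (112 - 16) + 193671 = 96 + 193671 = 193767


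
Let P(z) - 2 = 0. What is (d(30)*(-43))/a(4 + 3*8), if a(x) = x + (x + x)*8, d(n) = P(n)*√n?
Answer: -43*√30/238 ≈ -0.98958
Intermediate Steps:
P(z) = 2 (P(z) = 2 + 0 = 2)
d(n) = 2*√n
a(x) = 17*x (a(x) = x + (2*x)*8 = x + 16*x = 17*x)
(d(30)*(-43))/a(4 + 3*8) = ((2*√30)*(-43))/((17*(4 + 3*8))) = (-86*√30)/((17*(4 + 24))) = (-86*√30)/((17*28)) = -86*√30/476 = -86*√30*(1/476) = -43*√30/238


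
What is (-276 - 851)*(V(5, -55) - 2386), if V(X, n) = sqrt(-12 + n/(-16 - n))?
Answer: 2689022 - 1127*I*sqrt(20397)/39 ≈ 2.689e+6 - 4127.1*I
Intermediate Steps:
(-276 - 851)*(V(5, -55) - 2386) = (-276 - 851)*(sqrt((-192 - 13*(-55))/(16 - 55)) - 2386) = -1127*(sqrt((-192 + 715)/(-39)) - 2386) = -1127*(sqrt(-1/39*523) - 2386) = -1127*(sqrt(-523/39) - 2386) = -1127*(I*sqrt(20397)/39 - 2386) = -1127*(-2386 + I*sqrt(20397)/39) = 2689022 - 1127*I*sqrt(20397)/39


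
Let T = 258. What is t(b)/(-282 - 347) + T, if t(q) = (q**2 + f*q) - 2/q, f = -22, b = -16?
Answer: 1293391/5032 ≈ 257.03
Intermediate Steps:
t(q) = q**2 - 22*q - 2/q (t(q) = (q**2 - 22*q) - 2/q = q**2 - 22*q - 2/q)
t(b)/(-282 - 347) + T = ((-2 + (-16)**2*(-22 - 16))/(-16))/(-282 - 347) + 258 = (-(-2 + 256*(-38))/16)/(-629) + 258 = -(-1)*(-2 - 9728)/10064 + 258 = -(-1)*(-9730)/10064 + 258 = -1/629*4865/8 + 258 = -4865/5032 + 258 = 1293391/5032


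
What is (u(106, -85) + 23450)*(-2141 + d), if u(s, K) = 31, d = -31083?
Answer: -780132744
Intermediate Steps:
(u(106, -85) + 23450)*(-2141 + d) = (31 + 23450)*(-2141 - 31083) = 23481*(-33224) = -780132744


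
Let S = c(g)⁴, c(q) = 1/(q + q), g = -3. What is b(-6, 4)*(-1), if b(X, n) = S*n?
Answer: -1/324 ≈ -0.0030864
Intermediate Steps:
c(q) = 1/(2*q)
S = 1/1296 (S = ((½)/(-3))⁴ = ((½)*(-⅓))⁴ = (-⅙)⁴ = 1/1296 ≈ 0.00077160)
b(X, n) = n/1296
b(-6, 4)*(-1) = ((1/1296)*4)*(-1) = (1/324)*(-1) = -1/324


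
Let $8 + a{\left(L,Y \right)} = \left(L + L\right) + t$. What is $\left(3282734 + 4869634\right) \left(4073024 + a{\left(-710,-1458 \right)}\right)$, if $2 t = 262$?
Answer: $33194216899536$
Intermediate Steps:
$t = 131$ ($t = \frac{1}{2} \cdot 262 = 131$)
$a{\left(L,Y \right)} = 123 + 2 L$ ($a{\left(L,Y \right)} = -8 + \left(\left(L + L\right) + 131\right) = -8 + \left(2 L + 131\right) = -8 + \left(131 + 2 L\right) = 123 + 2 L$)
$\left(3282734 + 4869634\right) \left(4073024 + a{\left(-710,-1458 \right)}\right) = \left(3282734 + 4869634\right) \left(4073024 + \left(123 + 2 \left(-710\right)\right)\right) = 8152368 \left(4073024 + \left(123 - 1420\right)\right) = 8152368 \left(4073024 - 1297\right) = 8152368 \cdot 4071727 = 33194216899536$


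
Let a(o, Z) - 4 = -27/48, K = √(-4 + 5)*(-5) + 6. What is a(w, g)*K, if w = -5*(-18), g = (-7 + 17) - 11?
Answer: 55/16 ≈ 3.4375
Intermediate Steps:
g = -1 (g = 10 - 11 = -1)
K = 1 (K = √1*(-5) + 6 = 1*(-5) + 6 = -5 + 6 = 1)
w = 90
a(o, Z) = 55/16 (a(o, Z) = 4 - 27/48 = 4 - 27*1/48 = 4 - 9/16 = 55/16)
a(w, g)*K = (55/16)*1 = 55/16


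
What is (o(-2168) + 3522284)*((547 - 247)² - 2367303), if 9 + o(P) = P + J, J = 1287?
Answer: -8019281120382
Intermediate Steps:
o(P) = 1278 + P (o(P) = -9 + (P + 1287) = -9 + (1287 + P) = 1278 + P)
(o(-2168) + 3522284)*((547 - 247)² - 2367303) = ((1278 - 2168) + 3522284)*((547 - 247)² - 2367303) = (-890 + 3522284)*(300² - 2367303) = 3521394*(90000 - 2367303) = 3521394*(-2277303) = -8019281120382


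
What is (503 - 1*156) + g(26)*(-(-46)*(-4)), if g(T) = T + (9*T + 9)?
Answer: -49149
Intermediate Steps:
g(T) = 9 + 10*T (g(T) = T + (9 + 9*T) = 9 + 10*T)
(503 - 1*156) + g(26)*(-(-46)*(-4)) = (503 - 1*156) + (9 + 10*26)*(-(-46)*(-4)) = (503 - 156) + (9 + 260)*(-23*8) = 347 + 269*(-184) = 347 - 49496 = -49149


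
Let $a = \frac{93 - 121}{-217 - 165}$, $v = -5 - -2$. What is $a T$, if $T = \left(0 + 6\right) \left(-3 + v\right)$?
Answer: $- \frac{504}{191} \approx -2.6387$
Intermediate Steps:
$v = -3$ ($v = -5 + 2 = -3$)
$a = \frac{14}{191}$ ($a = - \frac{28}{-382} = \left(-28\right) \left(- \frac{1}{382}\right) = \frac{14}{191} \approx 0.073298$)
$T = -36$ ($T = \left(0 + 6\right) \left(-3 - 3\right) = 6 \left(-6\right) = -36$)
$a T = \frac{14}{191} \left(-36\right) = - \frac{504}{191}$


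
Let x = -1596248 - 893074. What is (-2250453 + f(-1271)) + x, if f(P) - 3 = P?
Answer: -4741043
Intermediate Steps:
f(P) = 3 + P
x = -2489322
(-2250453 + f(-1271)) + x = (-2250453 + (3 - 1271)) - 2489322 = (-2250453 - 1268) - 2489322 = -2251721 - 2489322 = -4741043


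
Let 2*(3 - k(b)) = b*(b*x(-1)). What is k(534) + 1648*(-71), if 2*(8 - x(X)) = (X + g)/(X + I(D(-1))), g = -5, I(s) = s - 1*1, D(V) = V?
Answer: -1115051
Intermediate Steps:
I(s) = -1 + s (I(s) = s - 1 = -1 + s)
x(X) = 8 - (-5 + X)/(2*(-2 + X)) (x(X) = 8 - (X - 5)/(2*(X + (-1 - 1))) = 8 - (-5 + X)/(2*(X - 2)) = 8 - (-5 + X)/(2*(-2 + X)))
k(b) = 3 - 7*b²/2 (k(b) = 3 - b*b*(3*(-9 + 5*(-1))/(2*(-2 - 1)))/2 = 3 - b*b*((3/2)*(-9 - 5)/(-3))/2 = 3 - b*b*((3/2)*(-⅓)*(-14))/2 = 3 - b*b*7/2 = 3 - b*7*b/2 = 3 - 7*b²/2)
k(534) + 1648*(-71) = (3 - 7/2*534²) + 1648*(-71) = (3 - 7/2*285156) - 117008 = (3 - 998046) - 117008 = -998043 - 117008 = -1115051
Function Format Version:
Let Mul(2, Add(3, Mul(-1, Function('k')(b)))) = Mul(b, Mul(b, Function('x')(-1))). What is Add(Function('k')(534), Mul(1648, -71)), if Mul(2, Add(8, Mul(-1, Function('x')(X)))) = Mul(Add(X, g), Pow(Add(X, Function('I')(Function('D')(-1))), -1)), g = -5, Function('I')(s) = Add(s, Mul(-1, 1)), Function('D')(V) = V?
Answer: -1115051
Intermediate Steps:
Function('I')(s) = Add(-1, s) (Function('I')(s) = Add(s, -1) = Add(-1, s))
Function('x')(X) = Add(8, Mul(Rational(-1, 2), Pow(Add(-2, X), -1), Add(-5, X))) (Function('x')(X) = Add(8, Mul(Rational(-1, 2), Mul(Add(X, -5), Pow(Add(X, Add(-1, -1)), -1)))) = Add(8, Mul(Rational(-1, 2), Mul(Add(-5, X), Pow(Add(X, -2), -1)))) = Add(8, Mul(Rational(-1, 2), Mul(Add(-5, X), Pow(Add(-2, X), -1)))) = Add(8, Mul(Rational(-1, 2), Mul(Pow(Add(-2, X), -1), Add(-5, X)))) = Add(8, Mul(Rational(-1, 2), Pow(Add(-2, X), -1), Add(-5, X))))
Function('k')(b) = Add(3, Mul(Rational(-7, 2), Pow(b, 2))) (Function('k')(b) = Add(3, Mul(Rational(-1, 2), Mul(b, Mul(b, Mul(Rational(3, 2), Pow(Add(-2, -1), -1), Add(-9, Mul(5, -1))))))) = Add(3, Mul(Rational(-1, 2), Mul(b, Mul(b, Mul(Rational(3, 2), Pow(-3, -1), Add(-9, -5)))))) = Add(3, Mul(Rational(-1, 2), Mul(b, Mul(b, Mul(Rational(3, 2), Rational(-1, 3), -14))))) = Add(3, Mul(Rational(-1, 2), Mul(b, Mul(b, 7)))) = Add(3, Mul(Rational(-1, 2), Mul(b, Mul(7, b)))) = Add(3, Mul(Rational(-1, 2), Mul(7, Pow(b, 2)))) = Add(3, Mul(Rational(-7, 2), Pow(b, 2))))
Add(Function('k')(534), Mul(1648, -71)) = Add(Add(3, Mul(Rational(-7, 2), Pow(534, 2))), Mul(1648, -71)) = Add(Add(3, Mul(Rational(-7, 2), 285156)), -117008) = Add(Add(3, -998046), -117008) = Add(-998043, -117008) = -1115051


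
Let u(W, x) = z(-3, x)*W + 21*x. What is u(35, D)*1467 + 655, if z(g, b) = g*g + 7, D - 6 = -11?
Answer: 668140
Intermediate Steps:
D = -5 (D = 6 - 11 = -5)
z(g, b) = 7 + g² (z(g, b) = g² + 7 = 7 + g²)
u(W, x) = 16*W + 21*x (u(W, x) = (7 + (-3)²)*W + 21*x = (7 + 9)*W + 21*x = 16*W + 21*x)
u(35, D)*1467 + 655 = (16*35 + 21*(-5))*1467 + 655 = (560 - 105)*1467 + 655 = 455*1467 + 655 = 667485 + 655 = 668140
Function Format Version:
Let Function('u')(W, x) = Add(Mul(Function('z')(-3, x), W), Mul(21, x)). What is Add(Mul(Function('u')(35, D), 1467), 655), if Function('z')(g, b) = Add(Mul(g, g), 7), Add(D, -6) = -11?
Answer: 668140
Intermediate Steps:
D = -5 (D = Add(6, -11) = -5)
Function('z')(g, b) = Add(7, Pow(g, 2)) (Function('z')(g, b) = Add(Pow(g, 2), 7) = Add(7, Pow(g, 2)))
Function('u')(W, x) = Add(Mul(16, W), Mul(21, x)) (Function('u')(W, x) = Add(Mul(Add(7, Pow(-3, 2)), W), Mul(21, x)) = Add(Mul(Add(7, 9), W), Mul(21, x)) = Add(Mul(16, W), Mul(21, x)))
Add(Mul(Function('u')(35, D), 1467), 655) = Add(Mul(Add(Mul(16, 35), Mul(21, -5)), 1467), 655) = Add(Mul(Add(560, -105), 1467), 655) = Add(Mul(455, 1467), 655) = Add(667485, 655) = 668140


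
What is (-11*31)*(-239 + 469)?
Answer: -78430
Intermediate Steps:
(-11*31)*(-239 + 469) = -341*230 = -78430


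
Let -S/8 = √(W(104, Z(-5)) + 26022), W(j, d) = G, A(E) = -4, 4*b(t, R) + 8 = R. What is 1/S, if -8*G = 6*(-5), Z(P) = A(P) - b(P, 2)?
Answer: -√11567/138804 ≈ -0.00077483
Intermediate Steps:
b(t, R) = -2 + R/4
Z(P) = -5/2 (Z(P) = -4 - (-2 + (¼)*2) = -4 - (-2 + ½) = -4 - 1*(-3/2) = -4 + 3/2 = -5/2)
G = 15/4 (G = -3*(-5)/4 = -⅛*(-30) = 15/4 ≈ 3.7500)
W(j, d) = 15/4
S = -12*√11567 (S = -8*√(15/4 + 26022) = -12*√11567 ≈ -1290.6)
1/S = 1/(-12*√11567) = -√11567/138804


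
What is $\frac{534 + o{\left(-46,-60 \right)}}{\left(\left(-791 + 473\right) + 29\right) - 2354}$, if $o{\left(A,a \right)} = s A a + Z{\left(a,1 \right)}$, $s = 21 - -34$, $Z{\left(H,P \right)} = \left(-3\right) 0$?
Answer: $- \frac{50778}{881} \approx -57.637$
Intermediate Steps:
$Z{\left(H,P \right)} = 0$
$s = 55$ ($s = 21 + 34 = 55$)
$o{\left(A,a \right)} = 55 A a$ ($o{\left(A,a \right)} = 55 A a + 0 = 55 A a$)
$\frac{534 + o{\left(-46,-60 \right)}}{\left(\left(-791 + 473\right) + 29\right) - 2354} = \frac{534 + 55 \left(-46\right) \left(-60\right)}{\left(\left(-791 + 473\right) + 29\right) - 2354} = \frac{534 + 151800}{\left(-318 + 29\right) - 2354} = \frac{152334}{-289 - 2354} = \frac{152334}{-2643} = 152334 \left(- \frac{1}{2643}\right) = - \frac{50778}{881}$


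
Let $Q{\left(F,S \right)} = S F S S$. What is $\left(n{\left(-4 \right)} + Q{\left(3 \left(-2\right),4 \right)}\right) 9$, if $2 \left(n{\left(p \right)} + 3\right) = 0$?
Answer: $-3483$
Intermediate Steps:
$n{\left(p \right)} = -3$ ($n{\left(p \right)} = -3 + \frac{1}{2} \cdot 0 = -3 + 0 = -3$)
$Q{\left(F,S \right)} = F S^{3}$ ($Q{\left(F,S \right)} = F S S^{2} = F S^{3}$)
$\left(n{\left(-4 \right)} + Q{\left(3 \left(-2\right),4 \right)}\right) 9 = \left(-3 + 3 \left(-2\right) 4^{3}\right) 9 = \left(-3 - 384\right) 9 = \left(-387\right) 9 = -3483$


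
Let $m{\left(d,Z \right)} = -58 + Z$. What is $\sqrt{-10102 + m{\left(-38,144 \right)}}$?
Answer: $4 i \sqrt{626} \approx 100.08 i$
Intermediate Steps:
$\sqrt{-10102 + m{\left(-38,144 \right)}} = \sqrt{-10102 + \left(-58 + 144\right)} = \sqrt{-10102 + 86} = \sqrt{-10016} = 4 i \sqrt{626}$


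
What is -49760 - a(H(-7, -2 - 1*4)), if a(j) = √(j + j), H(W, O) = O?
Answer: -49760 - 2*I*√3 ≈ -49760.0 - 3.4641*I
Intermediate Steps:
a(j) = √2*√j (a(j) = √(2*j) = √2*√j)
-49760 - a(H(-7, -2 - 1*4)) = -49760 - √2*√(-2 - 1*4) = -49760 - √2*√(-2 - 4) = -49760 - √2*√(-6) = -49760 - √2*I*√6 = -49760 - 2*I*√3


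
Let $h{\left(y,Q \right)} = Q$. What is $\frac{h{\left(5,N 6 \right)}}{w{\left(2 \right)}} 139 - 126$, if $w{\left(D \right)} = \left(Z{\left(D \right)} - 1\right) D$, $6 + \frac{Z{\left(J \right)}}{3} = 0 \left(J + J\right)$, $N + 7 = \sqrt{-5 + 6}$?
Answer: $\frac{108}{19} \approx 5.6842$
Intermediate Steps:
$N = -6$ ($N = -7 + \sqrt{-5 + 6} = -7 + \sqrt{1} = -7 + 1 = -6$)
$Z{\left(J \right)} = -18$ ($Z{\left(J \right)} = -18 + 3 \cdot 0 \left(J + J\right) = -18 + 3 \cdot 0 \cdot 2 J = -18 + 3 \cdot 0 = -18 + 0 = -18$)
$w{\left(D \right)} = - 19 D$ ($w{\left(D \right)} = \left(-18 - 1\right) D = - 19 D$)
$\frac{h{\left(5,N 6 \right)}}{w{\left(2 \right)}} 139 - 126 = \frac{\left(-6\right) 6}{\left(-19\right) 2} \cdot 139 - 126 = - \frac{36}{-38} \cdot 139 - 126 = \left(-36\right) \left(- \frac{1}{38}\right) 139 - 126 = \frac{18}{19} \cdot 139 - 126 = \frac{2502}{19} - 126 = \frac{108}{19}$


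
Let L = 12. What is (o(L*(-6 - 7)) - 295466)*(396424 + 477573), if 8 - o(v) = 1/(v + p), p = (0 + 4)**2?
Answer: -36152115913643/140 ≈ -2.5823e+11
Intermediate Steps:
p = 16 (p = 4**2 = 16)
o(v) = 8 - 1/(16 + v) (o(v) = 8 - 1/(v + 16) = 8 - 1/(16 + v))
(o(L*(-6 - 7)) - 295466)*(396424 + 477573) = ((127 + 8*(12*(-6 - 7)))/(16 + 12*(-6 - 7)) - 295466)*(396424 + 477573) = ((127 + 8*(12*(-13)))/(16 + 12*(-13)) - 295466)*873997 = ((127 + 8*(-156))/(16 - 156) - 295466)*873997 = ((127 - 1248)/(-140) - 295466)*873997 = (-1/140*(-1121) - 295466)*873997 = (1121/140 - 295466)*873997 = -41364119/140*873997 = -36152115913643/140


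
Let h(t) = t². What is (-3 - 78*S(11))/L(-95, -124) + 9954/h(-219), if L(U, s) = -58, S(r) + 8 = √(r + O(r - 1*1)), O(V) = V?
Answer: -3245161/309082 + 39*√21/29 ≈ -4.3366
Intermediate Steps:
S(r) = -8 + √(-1 + 2*r) (S(r) = -8 + √(r + (r - 1*1)) = -8 + √(r + (r - 1)) = -8 + √(r + (-1 + r)) = -8 + √(-1 + 2*r))
(-3 - 78*S(11))/L(-95, -124) + 9954/h(-219) = (-3 - 78*(-8 + √(-1 + 2*11)))/(-58) + 9954/((-219)²) = (-3 - 78*(-8 + √(-1 + 22)))*(-1/58) + 9954/47961 = (-3 - 78*(-8 + √21))*(-1/58) + 9954*(1/47961) = (-3 + (624 - 78*√21))*(-1/58) + 1106/5329 = (621 - 78*√21)*(-1/58) + 1106/5329 = (-621/58 + 39*√21/29) + 1106/5329 = -3245161/309082 + 39*√21/29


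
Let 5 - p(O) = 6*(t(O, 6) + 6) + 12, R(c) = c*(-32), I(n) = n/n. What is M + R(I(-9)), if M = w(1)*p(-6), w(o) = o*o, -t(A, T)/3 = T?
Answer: 33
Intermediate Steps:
t(A, T) = -3*T
w(o) = o**2
I(n) = 1
R(c) = -32*c
p(O) = 65 (p(O) = 5 - (6*(-3*6 + 6) + 12) = 5 - (6*(-18 + 6) + 12) = 5 - (6*(-12) + 12) = 5 - (-72 + 12) = 5 - 1*(-60) = 5 + 60 = 65)
M = 65 (M = 1**2*65 = 1*65 = 65)
M + R(I(-9)) = 65 - 32*1 = 65 - 32 = 33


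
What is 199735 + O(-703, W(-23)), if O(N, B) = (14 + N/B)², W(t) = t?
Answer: 106710440/529 ≈ 2.0172e+5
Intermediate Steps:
199735 + O(-703, W(-23)) = 199735 + (-703 + 14*(-23))²/(-23)² = 199735 + (-703 - 322)²/529 = 199735 + (1/529)*(-1025)² = 199735 + (1/529)*1050625 = 199735 + 1050625/529 = 106710440/529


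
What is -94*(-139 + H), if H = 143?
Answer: -376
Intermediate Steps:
-94*(-139 + H) = -94*(-139 + 143) = -94*4 = -376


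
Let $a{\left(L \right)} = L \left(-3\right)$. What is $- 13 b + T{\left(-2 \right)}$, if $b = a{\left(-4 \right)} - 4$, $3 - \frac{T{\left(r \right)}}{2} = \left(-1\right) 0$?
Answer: $-98$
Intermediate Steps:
$a{\left(L \right)} = - 3 L$
$T{\left(r \right)} = 6$ ($T{\left(r \right)} = 6 - 2 \left(\left(-1\right) 0\right) = 6 - 0 = 6 + 0 = 6$)
$b = 8$ ($b = \left(-3\right) \left(-4\right) - 4 = 12 - 4 = 8$)
$- 13 b + T{\left(-2 \right)} = \left(-13\right) 8 + 6 = -104 + 6 = -98$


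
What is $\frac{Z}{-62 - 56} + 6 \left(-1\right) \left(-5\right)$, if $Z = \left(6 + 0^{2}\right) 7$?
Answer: $\frac{1749}{59} \approx 29.644$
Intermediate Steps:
$Z = 42$ ($Z = \left(6 + 0\right) 7 = 6 \cdot 7 = 42$)
$\frac{Z}{-62 - 56} + 6 \left(-1\right) \left(-5\right) = \frac{42}{-62 - 56} + 6 \left(-1\right) \left(-5\right) = \frac{42}{-118} - -30 = 42 \left(- \frac{1}{118}\right) + 30 = - \frac{21}{59} + 30 = \frac{1749}{59}$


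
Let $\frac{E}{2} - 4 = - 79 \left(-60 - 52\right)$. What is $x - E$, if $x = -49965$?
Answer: $-67669$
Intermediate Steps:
$E = 17704$ ($E = 8 + 2 \left(- 79 \left(-60 - 52\right)\right) = 8 + 2 \left(\left(-79\right) \left(-112\right)\right) = 8 + 2 \cdot 8848 = 8 + 17696 = 17704$)
$x - E = -49965 - 17704 = -67669$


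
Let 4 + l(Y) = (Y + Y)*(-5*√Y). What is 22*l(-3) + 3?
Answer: -85 + 660*I*√3 ≈ -85.0 + 1143.2*I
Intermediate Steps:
l(Y) = -4 - 10*Y^(3/2) (l(Y) = -4 + (Y + Y)*(-5*√Y) = -4 + (2*Y)*(-5*√Y) = -4 - 10*Y^(3/2))
22*l(-3) + 3 = 22*(-4 - (-30)*I*√3) + 3 = 22*(-4 + 30*I*√3) + 3 = (-88 + 660*I*√3) + 3 = -85 + 660*I*√3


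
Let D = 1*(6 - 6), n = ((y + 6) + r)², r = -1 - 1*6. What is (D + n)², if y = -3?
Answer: 256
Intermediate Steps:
r = -7 (r = -1 - 6 = -7)
n = 16 (n = ((-3 + 6) - 7)² = (3 - 7)² = (-4)² = 16)
D = 0 (D = 1*0 = 0)
(D + n)² = (0 + 16)² = 16² = 256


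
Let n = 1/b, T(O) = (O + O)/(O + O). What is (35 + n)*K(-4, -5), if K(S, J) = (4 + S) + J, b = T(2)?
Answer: -180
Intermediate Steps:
T(O) = 1 (T(O) = (2*O)/((2*O)) = (2*O)*(1/(2*O)) = 1)
b = 1
K(S, J) = 4 + J + S
n = 1 (n = 1/1 = 1)
(35 + n)*K(-4, -5) = (35 + 1)*(4 - 5 - 4) = 36*(-5) = -180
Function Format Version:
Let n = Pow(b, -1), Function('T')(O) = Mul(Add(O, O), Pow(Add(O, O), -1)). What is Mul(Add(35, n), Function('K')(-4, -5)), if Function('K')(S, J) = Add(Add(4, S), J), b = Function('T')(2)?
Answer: -180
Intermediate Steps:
Function('T')(O) = 1 (Function('T')(O) = Mul(Mul(2, O), Pow(Mul(2, O), -1)) = Mul(Mul(2, O), Mul(Rational(1, 2), Pow(O, -1))) = 1)
b = 1
Function('K')(S, J) = Add(4, J, S)
n = 1 (n = Pow(1, -1) = 1)
Mul(Add(35, n), Function('K')(-4, -5)) = Mul(Add(35, 1), Add(4, -5, -4)) = Mul(36, -5) = -180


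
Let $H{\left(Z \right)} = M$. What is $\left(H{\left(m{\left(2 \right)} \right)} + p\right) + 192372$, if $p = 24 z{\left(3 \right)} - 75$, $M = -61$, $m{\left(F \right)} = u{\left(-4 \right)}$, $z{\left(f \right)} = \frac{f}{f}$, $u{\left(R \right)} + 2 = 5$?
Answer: $192260$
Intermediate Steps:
$u{\left(R \right)} = 3$ ($u{\left(R \right)} = -2 + 5 = 3$)
$z{\left(f \right)} = 1$
$m{\left(F \right)} = 3$
$p = -51$ ($p = 24 \cdot 1 - 75 = 24 - 75 = -51$)
$H{\left(Z \right)} = -61$
$\left(H{\left(m{\left(2 \right)} \right)} + p\right) + 192372 = \left(-61 - 51\right) + 192372 = -112 + 192372 = 192260$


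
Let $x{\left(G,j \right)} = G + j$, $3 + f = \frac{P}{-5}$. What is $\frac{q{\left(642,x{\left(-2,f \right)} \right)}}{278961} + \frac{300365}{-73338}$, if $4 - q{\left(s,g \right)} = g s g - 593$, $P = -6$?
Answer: $- \frac{703551803677}{170487015150} \approx -4.1267$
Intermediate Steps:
$f = - \frac{9}{5}$ ($f = -3 - \frac{6}{-5} = -3 - - \frac{6}{5} = -3 + \frac{6}{5} = - \frac{9}{5} \approx -1.8$)
$q{\left(s,g \right)} = 597 - s g^{2}$ ($q{\left(s,g \right)} = 4 - \left(g s g - 593\right) = 4 - \left(s g^{2} - 593\right) = 4 - \left(-593 + s g^{2}\right) = 597 - s g^{2}$)
$\frac{q{\left(642,x{\left(-2,f \right)} \right)}}{278961} + \frac{300365}{-73338} = \frac{597 - 642 \left(-2 - \frac{9}{5}\right)^{2}}{278961} + \frac{300365}{-73338} = \left(597 - 642 \left(- \frac{19}{5}\right)^{2}\right) \frac{1}{278961} + 300365 \left(- \frac{1}{73338}\right) = \left(597 - 642 \cdot \frac{361}{25}\right) \frac{1}{278961} - \frac{300365}{73338} = \left(597 - \frac{231762}{25}\right) \frac{1}{278961} - \frac{300365}{73338} = \left(- \frac{216837}{25}\right) \frac{1}{278961} - \frac{300365}{73338} = - \frac{72279}{2324675} - \frac{300365}{73338} = - \frac{703551803677}{170487015150}$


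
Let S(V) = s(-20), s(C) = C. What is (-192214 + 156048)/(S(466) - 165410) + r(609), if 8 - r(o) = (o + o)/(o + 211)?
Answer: 45669159/6782630 ≈ 6.7333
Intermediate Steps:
S(V) = -20
r(o) = 8 - 2*o/(211 + o) (r(o) = 8 - (o + o)/(o + 211) = 8 - 2*o/(211 + o))
(-192214 + 156048)/(S(466) - 165410) + r(609) = (-192214 + 156048)/(-20 - 165410) + 2*(844 + 3*609)/(211 + 609) = -36166/(-165430) + 2*(844 + 1827)/820 = -36166*(-1/165430) + 2*(1/820)*2671 = 18083/82715 + 2671/410 = 45669159/6782630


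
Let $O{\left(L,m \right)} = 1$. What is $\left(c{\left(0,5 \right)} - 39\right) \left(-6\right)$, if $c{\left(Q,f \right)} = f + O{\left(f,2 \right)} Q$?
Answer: $204$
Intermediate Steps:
$c{\left(Q,f \right)} = Q + f$ ($c{\left(Q,f \right)} = f + 1 Q = f + Q = Q + f$)
$\left(c{\left(0,5 \right)} - 39\right) \left(-6\right) = \left(\left(0 + 5\right) - 39\right) \left(-6\right) = \left(5 - 39\right) \left(-6\right) = \left(-34\right) \left(-6\right) = 204$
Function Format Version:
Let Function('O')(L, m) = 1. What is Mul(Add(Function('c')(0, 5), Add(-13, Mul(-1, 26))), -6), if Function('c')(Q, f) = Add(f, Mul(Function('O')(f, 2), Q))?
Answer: 204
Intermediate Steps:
Function('c')(Q, f) = Add(Q, f) (Function('c')(Q, f) = Add(f, Mul(1, Q)) = Add(f, Q) = Add(Q, f))
Mul(Add(Function('c')(0, 5), Add(-13, Mul(-1, 26))), -6) = Mul(Add(Add(0, 5), Add(-13, Mul(-1, 26))), -6) = Mul(Add(5, Add(-13, -26)), -6) = Mul(Add(5, -39), -6) = Mul(-34, -6) = 204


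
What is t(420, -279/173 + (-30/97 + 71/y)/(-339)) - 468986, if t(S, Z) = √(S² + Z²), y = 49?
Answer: -468986 + 2*√3426669749607514872589/278749191 ≈ -4.6857e+5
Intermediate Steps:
t(420, -279/173 + (-30/97 + 71/y)/(-339)) - 468986 = √(420² + (-279/173 + (-30/97 + 71/49)/(-339))²) - 468986 = √(176400 + (-279*1/173 + (-30*1/97 + 71*(1/49))*(-1/339))²) - 468986 = √(176400 + (-279/173 + (-30/97 + 71/49)*(-1/339))²) - 468986 = √(176400 + (-279/173 + (5417/4753)*(-1/339))²) - 468986 = √(176400 + (-279/173 - 5417/1611267)²) - 468986 = √(176400 + (-450480634/278749191)²) - 468986 = √(176400 + 202932801609041956/77701111483154481) - 468986 = √(13706678998430059490356/77701111483154481) - 468986 = 2*√3426669749607514872589/278749191 - 468986 = -468986 + 2*√3426669749607514872589/278749191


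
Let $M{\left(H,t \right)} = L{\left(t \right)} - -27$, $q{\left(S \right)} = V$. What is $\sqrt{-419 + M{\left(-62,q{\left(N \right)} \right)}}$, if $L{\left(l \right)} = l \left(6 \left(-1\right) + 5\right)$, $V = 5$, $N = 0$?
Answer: $i \sqrt{397} \approx 19.925 i$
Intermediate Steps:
$L{\left(l \right)} = - l$ ($L{\left(l \right)} = l \left(-6 + 5\right) = l \left(-1\right) = - l$)
$q{\left(S \right)} = 5$
$M{\left(H,t \right)} = 27 - t$ ($M{\left(H,t \right)} = - t - -27 = - t + 27 = 27 - t$)
$\sqrt{-419 + M{\left(-62,q{\left(N \right)} \right)}} = \sqrt{-419 + \left(27 - 5\right)} = \sqrt{-419 + 22} = \sqrt{-397} = i \sqrt{397}$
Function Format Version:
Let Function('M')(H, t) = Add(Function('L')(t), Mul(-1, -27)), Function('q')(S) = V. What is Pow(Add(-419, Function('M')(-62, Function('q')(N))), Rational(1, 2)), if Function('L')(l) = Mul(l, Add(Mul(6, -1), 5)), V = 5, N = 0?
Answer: Mul(I, Pow(397, Rational(1, 2))) ≈ Mul(19.925, I)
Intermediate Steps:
Function('L')(l) = Mul(-1, l) (Function('L')(l) = Mul(l, Add(-6, 5)) = Mul(l, -1) = Mul(-1, l))
Function('q')(S) = 5
Function('M')(H, t) = Add(27, Mul(-1, t)) (Function('M')(H, t) = Add(Mul(-1, t), Mul(-1, -27)) = Add(Mul(-1, t), 27) = Add(27, Mul(-1, t)))
Pow(Add(-419, Function('M')(-62, Function('q')(N))), Rational(1, 2)) = Pow(Add(-419, Add(27, Mul(-1, 5))), Rational(1, 2)) = Pow(Add(-419, Add(27, -5)), Rational(1, 2)) = Pow(Add(-419, 22), Rational(1, 2)) = Pow(-397, Rational(1, 2)) = Mul(I, Pow(397, Rational(1, 2)))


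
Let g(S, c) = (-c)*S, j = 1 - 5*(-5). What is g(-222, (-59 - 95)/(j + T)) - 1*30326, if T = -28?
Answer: -13232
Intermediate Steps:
j = 26 (j = 1 + 25 = 26)
g(S, c) = -S*c
g(-222, (-59 - 95)/(j + T)) - 1*30326 = -1*(-222)*(-59 - 95)/(26 - 28) - 1*30326 = -1*(-222)*(-154/(-2)) - 30326 = -1*(-222)*(-154*(-½)) - 30326 = -1*(-222)*77 - 30326 = 17094 - 30326 = -13232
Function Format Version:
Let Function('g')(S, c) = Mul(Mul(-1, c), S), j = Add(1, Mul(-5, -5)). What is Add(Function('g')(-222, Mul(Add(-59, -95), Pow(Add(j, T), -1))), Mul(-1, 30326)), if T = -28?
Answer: -13232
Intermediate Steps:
j = 26 (j = Add(1, 25) = 26)
Function('g')(S, c) = Mul(-1, S, c)
Add(Function('g')(-222, Mul(Add(-59, -95), Pow(Add(j, T), -1))), Mul(-1, 30326)) = Add(Mul(-1, -222, Mul(Add(-59, -95), Pow(Add(26, -28), -1))), Mul(-1, 30326)) = Add(Mul(-1, -222, Mul(-154, Pow(-2, -1))), -30326) = Add(Mul(-1, -222, Mul(-154, Rational(-1, 2))), -30326) = Add(Mul(-1, -222, 77), -30326) = Add(17094, -30326) = -13232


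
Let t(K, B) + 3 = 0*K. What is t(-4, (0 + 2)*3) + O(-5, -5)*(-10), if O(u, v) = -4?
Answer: 37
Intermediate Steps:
t(K, B) = -3 (t(K, B) = -3 + 0*K = -3 + 0 = -3)
t(-4, (0 + 2)*3) + O(-5, -5)*(-10) = -3 - 4*(-10) = -3 + 40 = 37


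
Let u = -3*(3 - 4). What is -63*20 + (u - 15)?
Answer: -1272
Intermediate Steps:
u = 3 (u = -3*(-1) = 3)
-63*20 + (u - 15) = -63*20 + (3 - 15) = -1260 - 12 = -1272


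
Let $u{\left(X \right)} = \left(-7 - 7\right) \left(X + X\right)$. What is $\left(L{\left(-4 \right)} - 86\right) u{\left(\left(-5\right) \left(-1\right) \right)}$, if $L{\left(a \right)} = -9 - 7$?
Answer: $14280$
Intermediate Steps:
$L{\left(a \right)} = -16$
$u{\left(X \right)} = - 28 X$ ($u{\left(X \right)} = - 14 \cdot 2 X = - 28 X$)
$\left(L{\left(-4 \right)} - 86\right) u{\left(\left(-5\right) \left(-1\right) \right)} = \left(-16 - 86\right) \left(- 28 \left(\left(-5\right) \left(-1\right)\right)\right) = - 102 \left(\left(-28\right) 5\right) = \left(-102\right) \left(-140\right) = 14280$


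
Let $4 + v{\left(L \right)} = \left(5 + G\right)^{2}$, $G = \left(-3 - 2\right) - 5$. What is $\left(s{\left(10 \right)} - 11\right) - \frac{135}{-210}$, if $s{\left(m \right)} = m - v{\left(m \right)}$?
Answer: $- \frac{299}{14} \approx -21.357$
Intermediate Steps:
$G = -10$ ($G = -5 - 5 = -10$)
$v{\left(L \right)} = 21$ ($v{\left(L \right)} = -4 + \left(5 - 10\right)^{2} = -4 + \left(-5\right)^{2} = -4 + 25 = 21$)
$s{\left(m \right)} = -21 + m$ ($s{\left(m \right)} = m - 21 = -21 + m$)
$\left(s{\left(10 \right)} - 11\right) - \frac{135}{-210} = \left(\left(-21 + 10\right) - 11\right) - \frac{135}{-210} = \left(-11 - 11\right) - - \frac{9}{14} = -22 + \frac{9}{14} = - \frac{299}{14}$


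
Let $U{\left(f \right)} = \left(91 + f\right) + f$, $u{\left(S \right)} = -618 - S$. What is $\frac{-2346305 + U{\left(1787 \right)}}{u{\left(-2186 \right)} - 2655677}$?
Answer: $\frac{780880}{884703} \approx 0.88265$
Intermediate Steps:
$U{\left(f \right)} = 91 + 2 f$
$\frac{-2346305 + U{\left(1787 \right)}}{u{\left(-2186 \right)} - 2655677} = \frac{-2346305 + \left(91 + 2 \cdot 1787\right)}{\left(-618 - -2186\right) - 2655677} = \frac{-2346305 + \left(91 + 3574\right)}{\left(-618 + 2186\right) - 2655677} = \frac{-2346305 + 3665}{1568 - 2655677} = - \frac{2342640}{-2654109} = \left(-2342640\right) \left(- \frac{1}{2654109}\right) = \frac{780880}{884703}$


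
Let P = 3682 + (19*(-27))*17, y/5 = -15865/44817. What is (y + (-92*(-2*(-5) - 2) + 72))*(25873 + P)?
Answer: -621640996042/44817 ≈ -1.3871e+7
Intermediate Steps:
y = -79325/44817 (y = 5*(-15865/44817) = -79325/44817 ≈ -1.7700)
P = -5039 (P = 3682 - 513*17 = 3682 - 8721 = -5039)
(y + (-92*(-2*(-5) - 2) + 72))*(25873 + P) = (-79325/44817 + (-92*(-2*(-5) - 2) + 72))*(25873 - 5039) = (-79325/44817 + (-92*(10 - 2) + 72))*20834 = (-79325/44817 + (-92*8 + 72))*20834 = (-79325/44817 + (-736 + 72))*20834 = (-79325/44817 - 664)*20834 = -29837813/44817*20834 = -621640996042/44817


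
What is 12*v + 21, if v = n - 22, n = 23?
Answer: 33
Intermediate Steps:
v = 1 (v = 23 - 22 = 1)
12*v + 21 = 12*1 + 21 = 12 + 21 = 33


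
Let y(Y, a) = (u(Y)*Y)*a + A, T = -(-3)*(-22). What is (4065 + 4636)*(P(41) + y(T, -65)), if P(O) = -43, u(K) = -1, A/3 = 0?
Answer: -37701433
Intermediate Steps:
A = 0 (A = 3*0 = 0)
T = -66 (T = -3*22 = -66)
y(Y, a) = -Y*a (y(Y, a) = (-Y)*a + 0 = -Y*a + 0 = -Y*a)
(4065 + 4636)*(P(41) + y(T, -65)) = (4065 + 4636)*(-43 - 1*(-66)*(-65)) = 8701*(-43 - 4290) = 8701*(-4333) = -37701433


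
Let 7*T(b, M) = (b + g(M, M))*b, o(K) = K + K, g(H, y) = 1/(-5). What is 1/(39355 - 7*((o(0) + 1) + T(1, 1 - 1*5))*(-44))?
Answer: 5/198491 ≈ 2.5190e-5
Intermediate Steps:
g(H, y) = -⅕
o(K) = 2*K
T(b, M) = b*(-⅕ + b)/7 (T(b, M) = ((b - ⅕)*b)/7 = ((-⅕ + b)*b)/7 = (b*(-⅕ + b))/7 = b*(-⅕ + b)/7)
1/(39355 - 7*((o(0) + 1) + T(1, 1 - 1*5))*(-44)) = 1/(39355 - 7*((2*0 + 1) + (1/35)*1*(-1 + 5*1))*(-44)) = 1/(39355 - 7*((0 + 1) + (1/35)*1*(-1 + 5))*(-44)) = 1/(39355 - 7*(1 + (1/35)*1*4)*(-44)) = 1/(39355 - 7*(1 + 4/35)*(-44)) = 1/(39355 - 7*39/35*(-44)) = 1/(39355 - 39/5*(-44)) = 1/(39355 + 1716/5) = 1/(198491/5) = 5/198491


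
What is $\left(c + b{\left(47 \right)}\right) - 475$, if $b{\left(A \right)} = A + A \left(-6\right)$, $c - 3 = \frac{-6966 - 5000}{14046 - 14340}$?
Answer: $- \frac{97946}{147} \approx -666.3$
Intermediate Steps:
$c = \frac{6424}{147}$ ($c = 3 + \frac{-6966 - 5000}{14046 - 14340} = 3 - \frac{11966}{-294} = 3 - - \frac{5983}{147} = 3 + \frac{5983}{147} = \frac{6424}{147} \approx 43.701$)
$b{\left(A \right)} = - 5 A$ ($b{\left(A \right)} = A - 6 A = - 5 A$)
$\left(c + b{\left(47 \right)}\right) - 475 = \left(\frac{6424}{147} - 235\right) - 475 = - \frac{28121}{147} - 475 = - \frac{97946}{147}$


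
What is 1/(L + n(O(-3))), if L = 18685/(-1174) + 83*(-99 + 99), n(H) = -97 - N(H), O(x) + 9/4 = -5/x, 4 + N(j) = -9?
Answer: -1174/117301 ≈ -0.010008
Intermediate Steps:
N(j) = -13 (N(j) = -4 - 9 = -13)
O(x) = -9/4 - 5/x
n(H) = -84 (n(H) = -97 - 1*(-13) = -97 + 13 = -84)
L = -18685/1174 (L = 18685*(-1/1174) + 83*0 = -18685/1174 + 0 = -18685/1174 ≈ -15.916)
1/(L + n(O(-3))) = 1/(-18685/1174 - 84) = 1/(-117301/1174) = -1174/117301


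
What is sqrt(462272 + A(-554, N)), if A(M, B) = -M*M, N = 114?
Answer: 2*sqrt(38839) ≈ 394.15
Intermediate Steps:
A(M, B) = -M**2
sqrt(462272 + A(-554, N)) = sqrt(462272 - 1*(-554)**2) = sqrt(462272 - 1*306916) = sqrt(462272 - 306916) = sqrt(155356) = 2*sqrt(38839)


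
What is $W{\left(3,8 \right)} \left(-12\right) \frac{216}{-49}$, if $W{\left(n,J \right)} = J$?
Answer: $\frac{20736}{49} \approx 423.18$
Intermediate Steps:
$W{\left(3,8 \right)} \left(-12\right) \frac{216}{-49} = 8 \left(-12\right) \frac{216}{-49} = - 96 \cdot 216 \left(- \frac{1}{49}\right) = \left(-96\right) \left(- \frac{216}{49}\right) = \frac{20736}{49}$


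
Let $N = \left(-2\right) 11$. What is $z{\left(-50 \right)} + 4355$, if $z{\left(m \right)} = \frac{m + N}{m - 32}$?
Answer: $\frac{178591}{41} \approx 4355.9$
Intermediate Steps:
$N = -22$
$z{\left(m \right)} = \frac{-22 + m}{-32 + m}$ ($z{\left(m \right)} = \frac{m - 22}{m - 32} = \frac{-22 + m}{-32 + m}$)
$z{\left(-50 \right)} + 4355 = \frac{-22 - 50}{-32 - 50} + 4355 = \frac{1}{-82} \left(-72\right) + 4355 = \left(- \frac{1}{82}\right) \left(-72\right) + 4355 = \frac{36}{41} + 4355 = \frac{178591}{41}$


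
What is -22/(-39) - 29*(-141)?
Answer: 159493/39 ≈ 4089.6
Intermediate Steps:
-22/(-39) - 29*(-141) = -22*(-1/39) + 4089 = 22/39 + 4089 = 159493/39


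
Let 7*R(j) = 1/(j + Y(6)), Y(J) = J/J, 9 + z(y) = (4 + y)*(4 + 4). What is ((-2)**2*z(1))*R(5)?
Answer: 62/21 ≈ 2.9524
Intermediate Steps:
z(y) = 23 + 8*y (z(y) = -9 + (4 + y)*(4 + 4) = -9 + (4 + y)*8 = -9 + (32 + 8*y) = 23 + 8*y)
Y(J) = 1
R(j) = 1/(7*(1 + j)) (R(j) = 1/(7*(j + 1)) = 1/(7*(1 + j)))
((-2)**2*z(1))*R(5) = ((-2)**2*(23 + 8*1))*(1/(7*(1 + 5))) = (4*(23 + 8))*((1/7)/6) = (4*31)*((1/7)*(1/6)) = 124*(1/42) = 62/21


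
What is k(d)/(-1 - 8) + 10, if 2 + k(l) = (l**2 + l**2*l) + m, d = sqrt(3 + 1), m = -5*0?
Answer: 80/9 ≈ 8.8889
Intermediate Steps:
m = 0
d = 2 (d = sqrt(4) = 2)
k(l) = -2 + l**2 + l**3 (k(l) = -2 + ((l**2 + l**2*l) + 0) = -2 + ((l**2 + l**3) + 0) = -2 + (l**2 + l**3) = -2 + l**2 + l**3)
k(d)/(-1 - 8) + 10 = (-2 + 2**2 + 2**3)/(-1 - 8) + 10 = (-2 + 4 + 8)/(-9) + 10 = 10*(-1/9) + 10 = -10/9 + 10 = 80/9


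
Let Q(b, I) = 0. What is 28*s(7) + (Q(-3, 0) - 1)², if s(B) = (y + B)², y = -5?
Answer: 113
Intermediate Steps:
s(B) = (-5 + B)²
28*s(7) + (Q(-3, 0) - 1)² = 28*(-5 + 7)² + (0 - 1)² = 28*2² + (-1)² = 28*4 + 1 = 112 + 1 = 113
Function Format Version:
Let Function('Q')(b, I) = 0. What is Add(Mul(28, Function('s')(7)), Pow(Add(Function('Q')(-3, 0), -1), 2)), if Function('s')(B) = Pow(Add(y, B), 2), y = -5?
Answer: 113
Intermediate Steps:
Function('s')(B) = Pow(Add(-5, B), 2)
Add(Mul(28, Function('s')(7)), Pow(Add(Function('Q')(-3, 0), -1), 2)) = Add(Mul(28, Pow(Add(-5, 7), 2)), Pow(Add(0, -1), 2)) = Add(Mul(28, Pow(2, 2)), Pow(-1, 2)) = Add(Mul(28, 4), 1) = Add(112, 1) = 113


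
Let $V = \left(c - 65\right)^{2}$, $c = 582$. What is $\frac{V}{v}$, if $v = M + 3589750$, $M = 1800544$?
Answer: $\frac{267289}{5390294} \approx 0.049587$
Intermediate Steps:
$v = 5390294$ ($v = 1800544 + 3589750 = 5390294$)
$V = 267289$ ($V = \left(582 - 65\right)^{2} = 517^{2} = 267289$)
$\frac{V}{v} = \frac{267289}{5390294}$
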